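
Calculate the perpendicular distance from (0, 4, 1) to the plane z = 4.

distance = |a·x₀ + b·y₀ + c·z₀ - d| / √(a² + b² + c²)
  = |0·0 + 0·4 + 1·1 - 4| / √(0² + 0² + 1²)
  = |0 + 0 + 1 - 4| / √(0 + 0 + 1)
  = |-3| / √1
  = 3 / 1
  ≈ 3

3


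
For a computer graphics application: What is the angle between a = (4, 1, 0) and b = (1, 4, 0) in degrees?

a·b = 4·1 + 1·4 + 0·0 = 4 + 4 + 0 = 8
|a| = √(4² + 1² + 0²) = √17 ≈ 4.123
|b| = √(1² + 4² + 0²) = √17 ≈ 4.123
cos θ = (a·b)/(|a||b|) = 8/(4.123·4.123) ≈ 0.4706
θ = arccos(0.4706) ≈ 61.93°

61.93°


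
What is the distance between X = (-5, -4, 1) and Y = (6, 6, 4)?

d = √[(x₂-x₁)² + (y₂-y₁)² + (z₂-z₁)²]
  = √[11² + 10² + 3²]
  = √[121 + 100 + 9]
  = √230
  ≈ 15.17

15.17


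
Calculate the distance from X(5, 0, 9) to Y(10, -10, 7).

d = √[(x₂-x₁)² + (y₂-y₁)² + (z₂-z₁)²]
  = √[5² + (-10)² + (-2)²]
  = √[25 + 100 + 4]
  = √129
  ≈ 11.36

11.36


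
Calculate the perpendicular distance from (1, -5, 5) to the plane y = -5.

distance = |a·x₀ + b·y₀ + c·z₀ - d| / √(a² + b² + c²)
  = |0·1 + 1·(-5) + 0·5 - (-5)| / √(0² + 1² + 0²)
  = |0 - 5 + 0 + 5| / √(0 + 1 + 0)
  = |0| / √1
  = 0 / 1
  ≈ 0

0


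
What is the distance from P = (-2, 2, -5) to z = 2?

distance = |a·x₀ + b·y₀ + c·z₀ - d| / √(a² + b² + c²)
  = |0·(-2) + 0·2 + 1·(-5) - 2| / √(0² + 0² + 1²)
  = |0 + 0 - 5 - 2| / √(0 + 0 + 1)
  = |-7| / √1
  = 7 / 1
  ≈ 7

7


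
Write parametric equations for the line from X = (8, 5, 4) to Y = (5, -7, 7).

Direction vector d = Y - X = (5 - 8, -7 - 5, 7 - 4) = (-3, -12, 3)
Parametric form r = X + t·d:
x = 8 - 3t, y = 5 - 12t, z = 4 + 3t

x = 8 - 3t, y = 5 - 12t, z = 4 + 3t


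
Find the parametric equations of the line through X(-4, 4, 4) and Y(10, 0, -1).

Direction vector d = Y - X = (10 + 4, 0 - 4, -1 - 4) = (14, -4, -5)
Parametric form r = X + t·d:
x = -4 + 14t, y = 4 - 4t, z = 4 - 5t

x = -4 + 14t, y = 4 - 4t, z = 4 - 5t


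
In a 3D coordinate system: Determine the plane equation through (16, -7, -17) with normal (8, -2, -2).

The plane through P with normal n = (a, b, c) satisfies n·(r - P) = 0,
i.e. ax + by + cz = a·x₀ + b·y₀ + c·z₀.
d = 8·16 + (-2)·(-7) + (-2)·(-17)
  = 128 + 14 + 34
  = 176
Equation: 8x - 2y - 2z = 176

8x - 2y - 2z = 176


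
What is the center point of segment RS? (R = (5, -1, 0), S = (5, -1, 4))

M = ((x₁+x₂)/2, (y₁+y₂)/2, (z₁+z₂)/2)
  = ((5 + 5)/2, (-1 - 1)/2, (0 + 4)/2)
  = (10/2, -2/2, 4/2)
  = (5, -1, 2)

(5, -1, 2)


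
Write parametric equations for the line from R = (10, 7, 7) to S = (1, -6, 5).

Direction vector d = S - R = (1 - 10, -6 - 7, 5 - 7) = (-9, -13, -2)
Parametric form r = R + t·d:
x = 10 - 9t, y = 7 - 13t, z = 7 - 2t

x = 10 - 9t, y = 7 - 13t, z = 7 - 2t


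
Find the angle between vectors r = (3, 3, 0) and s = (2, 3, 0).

r·s = 3·2 + 3·3 + 0·0 = 6 + 9 + 0 = 15
|r| = √(3² + 3² + 0²) = √18 ≈ 4.243
|s| = √(2² + 3² + 0²) = √13 ≈ 3.606
cos θ = (r·s)/(|r||s|) = 15/(4.243·3.606) ≈ 0.9806
θ = arccos(0.9806) ≈ 11.31°

11.31°


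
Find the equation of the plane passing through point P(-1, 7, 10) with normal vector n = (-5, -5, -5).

The plane through P with normal n = (a, b, c) satisfies n·(r - P) = 0,
i.e. ax + by + cz = a·x₀ + b·y₀ + c·z₀.
d = (-5)·(-1) + (-5)·7 + (-5)·10
  = 5 - 35 - 50
  = -80
Equation: -5x - 5y - 5z = -80

-5x - 5y - 5z = -80


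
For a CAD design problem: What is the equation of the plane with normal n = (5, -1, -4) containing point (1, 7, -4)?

The plane through P with normal n = (a, b, c) satisfies n·(r - P) = 0,
i.e. ax + by + cz = a·x₀ + b·y₀ + c·z₀.
d = 5·1 + (-1)·7 + (-4)·(-4)
  = 5 - 7 + 16
  = 14
Equation: 5x - y - 4z = 14

5x - y - 4z = 14


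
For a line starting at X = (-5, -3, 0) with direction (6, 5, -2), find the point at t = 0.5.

P(t) = X + t·d
  = (-5 + 6·0.5, -3 + 5·0.5, 0 + (-2)·0.5)
  = (-5 + 3, -3 + 2.5, 0 - 1)
  = (-2, -0.5, -1)

(-2, -0.5, -1)


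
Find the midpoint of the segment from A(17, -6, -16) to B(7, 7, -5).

M = ((x₁+x₂)/2, (y₁+y₂)/2, (z₁+z₂)/2)
  = ((17 + 7)/2, (-6 + 7)/2, (-16 - 5)/2)
  = (24/2, 1/2, -21/2)
  = (12, 0.5, -10.5)

(12, 0.5, -10.5)


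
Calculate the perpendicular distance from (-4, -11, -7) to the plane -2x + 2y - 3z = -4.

distance = |a·x₀ + b·y₀ + c·z₀ - d| / √(a² + b² + c²)
  = |(-2)·(-4) + 2·(-11) + (-3)·(-7) - (-4)| / √((-2)² + 2² + (-3)²)
  = |8 - 22 + 21 + 4| / √(4 + 4 + 9)
  = |11| / √17
  = 11 / 4.123
  ≈ 2.668

2.668


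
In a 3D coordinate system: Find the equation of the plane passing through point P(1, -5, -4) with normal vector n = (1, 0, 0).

The plane through P with normal n = (a, b, c) satisfies n·(r - P) = 0,
i.e. ax + by + cz = a·x₀ + b·y₀ + c·z₀.
d = 1·1 + 0·(-5) + 0·(-4)
  = 1 + 0 + 0
  = 1
Equation: x = 1

x = 1


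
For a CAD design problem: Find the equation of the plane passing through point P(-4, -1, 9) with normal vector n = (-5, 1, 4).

The plane through P with normal n = (a, b, c) satisfies n·(r - P) = 0,
i.e. ax + by + cz = a·x₀ + b·y₀ + c·z₀.
d = (-5)·(-4) + 1·(-1) + 4·9
  = 20 - 1 + 36
  = 55
Equation: -5x + y + 4z = 55

-5x + y + 4z = 55


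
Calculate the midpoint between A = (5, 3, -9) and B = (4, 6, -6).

M = ((x₁+x₂)/2, (y₁+y₂)/2, (z₁+z₂)/2)
  = ((5 + 4)/2, (3 + 6)/2, (-9 - 6)/2)
  = (9/2, 9/2, -15/2)
  = (4.5, 4.5, -7.5)

(4.5, 4.5, -7.5)


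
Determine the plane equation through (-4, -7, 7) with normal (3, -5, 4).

The plane through P with normal n = (a, b, c) satisfies n·(r - P) = 0,
i.e. ax + by + cz = a·x₀ + b·y₀ + c·z₀.
d = 3·(-4) + (-5)·(-7) + 4·7
  = -12 + 35 + 28
  = 51
Equation: 3x - 5y + 4z = 51

3x - 5y + 4z = 51


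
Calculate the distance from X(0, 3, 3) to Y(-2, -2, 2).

d = √[(x₂-x₁)² + (y₂-y₁)² + (z₂-z₁)²]
  = √[(-2)² + (-5)² + (-1)²]
  = √[4 + 25 + 1]
  = √30
  ≈ 5.477

5.477


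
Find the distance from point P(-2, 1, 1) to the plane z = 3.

distance = |a·x₀ + b·y₀ + c·z₀ - d| / √(a² + b² + c²)
  = |0·(-2) + 0·1 + 1·1 - 3| / √(0² + 0² + 1²)
  = |0 + 0 + 1 - 3| / √(0 + 0 + 1)
  = |-2| / √1
  = 2 / 1
  ≈ 2

2


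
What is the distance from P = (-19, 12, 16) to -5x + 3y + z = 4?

distance = |a·x₀ + b·y₀ + c·z₀ - d| / √(a² + b² + c²)
  = |(-5)·(-19) + 3·12 + 1·16 - 4| / √((-5)² + 3² + 1²)
  = |95 + 36 + 16 - 4| / √(25 + 9 + 1)
  = |143| / √35
  = 143 / 5.916
  ≈ 24.17

24.17


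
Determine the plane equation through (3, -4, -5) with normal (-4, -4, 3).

The plane through P with normal n = (a, b, c) satisfies n·(r - P) = 0,
i.e. ax + by + cz = a·x₀ + b·y₀ + c·z₀.
d = (-4)·3 + (-4)·(-4) + 3·(-5)
  = -12 + 16 - 15
  = -11
Equation: -4x - 4y + 3z = -11

-4x - 4y + 3z = -11


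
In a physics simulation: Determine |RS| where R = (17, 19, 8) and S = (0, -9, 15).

d = √[(x₂-x₁)² + (y₂-y₁)² + (z₂-z₁)²]
  = √[(-17)² + (-28)² + 7²]
  = √[289 + 784 + 49]
  = √1122
  ≈ 33.5

33.5


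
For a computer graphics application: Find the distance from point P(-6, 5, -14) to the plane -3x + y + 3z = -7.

distance = |a·x₀ + b·y₀ + c·z₀ - d| / √(a² + b² + c²)
  = |(-3)·(-6) + 1·5 + 3·(-14) - (-7)| / √((-3)² + 1² + 3²)
  = |18 + 5 - 42 + 7| / √(9 + 1 + 9)
  = |-12| / √19
  = 12 / 4.359
  ≈ 2.753

2.753


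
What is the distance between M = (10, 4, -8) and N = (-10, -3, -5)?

d = √[(x₂-x₁)² + (y₂-y₁)² + (z₂-z₁)²]
  = √[(-20)² + (-7)² + 3²]
  = √[400 + 49 + 9]
  = √458
  ≈ 21.4

21.4


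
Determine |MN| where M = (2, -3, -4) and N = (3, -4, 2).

d = √[(x₂-x₁)² + (y₂-y₁)² + (z₂-z₁)²]
  = √[1² + (-1)² + 6²]
  = √[1 + 1 + 36]
  = √38
  ≈ 6.164

6.164


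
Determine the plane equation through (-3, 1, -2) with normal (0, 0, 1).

The plane through P with normal n = (a, b, c) satisfies n·(r - P) = 0,
i.e. ax + by + cz = a·x₀ + b·y₀ + c·z₀.
d = 0·(-3) + 0·1 + 1·(-2)
  = 0 + 0 - 2
  = -2
Equation: z = -2

z = -2


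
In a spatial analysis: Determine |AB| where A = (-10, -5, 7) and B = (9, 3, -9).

d = √[(x₂-x₁)² + (y₂-y₁)² + (z₂-z₁)²]
  = √[19² + 8² + (-16)²]
  = √[361 + 64 + 256]
  = √681
  ≈ 26.1

26.1


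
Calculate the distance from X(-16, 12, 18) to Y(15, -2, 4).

d = √[(x₂-x₁)² + (y₂-y₁)² + (z₂-z₁)²]
  = √[31² + (-14)² + (-14)²]
  = √[961 + 196 + 196]
  = √1353
  ≈ 36.78

36.78


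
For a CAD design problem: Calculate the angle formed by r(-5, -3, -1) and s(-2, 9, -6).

r·s = (-5)·(-2) + (-3)·9 + (-1)·(-6) = 10 - 27 + 6 = -11
|r| = √((-5)² + (-3)² + (-1)²) = √35 ≈ 5.916
|s| = √((-2)² + 9² + (-6)²) = √121 ≈ 11
cos θ = (r·s)/(|r||s|) = -11/(5.916·11) ≈ -0.169
θ = arccos(-0.169) ≈ 99.73°

99.73°


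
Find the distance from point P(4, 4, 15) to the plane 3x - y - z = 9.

distance = |a·x₀ + b·y₀ + c·z₀ - d| / √(a² + b² + c²)
  = |3·4 + (-1)·4 + (-1)·15 - 9| / √(3² + (-1)² + (-1)²)
  = |12 - 4 - 15 - 9| / √(9 + 1 + 1)
  = |-16| / √11
  = 16 / 3.317
  ≈ 4.824

4.824


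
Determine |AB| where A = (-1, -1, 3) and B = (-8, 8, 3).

d = √[(x₂-x₁)² + (y₂-y₁)² + (z₂-z₁)²]
  = √[(-7)² + 9² + 0²]
  = √[49 + 81 + 0]
  = √130
  ≈ 11.4

11.4


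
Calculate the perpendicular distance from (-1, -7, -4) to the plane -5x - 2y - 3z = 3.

distance = |a·x₀ + b·y₀ + c·z₀ - d| / √(a² + b² + c²)
  = |(-5)·(-1) + (-2)·(-7) + (-3)·(-4) - 3| / √((-5)² + (-2)² + (-3)²)
  = |5 + 14 + 12 - 3| / √(25 + 4 + 9)
  = |28| / √38
  = 28 / 6.164
  ≈ 4.542

4.542


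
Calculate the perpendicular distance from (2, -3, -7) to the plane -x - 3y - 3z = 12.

distance = |a·x₀ + b·y₀ + c·z₀ - d| / √(a² + b² + c²)
  = |(-1)·2 + (-3)·(-3) + (-3)·(-7) - 12| / √((-1)² + (-3)² + (-3)²)
  = |-2 + 9 + 21 - 12| / √(1 + 9 + 9)
  = |16| / √19
  = 16 / 4.359
  ≈ 3.671

3.671


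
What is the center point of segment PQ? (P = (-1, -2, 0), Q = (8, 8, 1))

M = ((x₁+x₂)/2, (y₁+y₂)/2, (z₁+z₂)/2)
  = ((-1 + 8)/2, (-2 + 8)/2, (0 + 1)/2)
  = (7/2, 6/2, 1/2)
  = (3.5, 3, 0.5)

(3.5, 3, 0.5)


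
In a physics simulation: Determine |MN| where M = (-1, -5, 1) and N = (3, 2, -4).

d = √[(x₂-x₁)² + (y₂-y₁)² + (z₂-z₁)²]
  = √[4² + 7² + (-5)²]
  = √[16 + 49 + 25]
  = √90
  ≈ 9.487

9.487


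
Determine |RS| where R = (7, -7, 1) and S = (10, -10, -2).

d = √[(x₂-x₁)² + (y₂-y₁)² + (z₂-z₁)²]
  = √[3² + (-3)² + (-3)²]
  = √[9 + 9 + 9]
  = √27
  ≈ 5.196

5.196


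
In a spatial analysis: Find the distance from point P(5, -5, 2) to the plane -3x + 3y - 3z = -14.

distance = |a·x₀ + b·y₀ + c·z₀ - d| / √(a² + b² + c²)
  = |(-3)·5 + 3·(-5) + (-3)·2 - (-14)| / √((-3)² + 3² + (-3)²)
  = |-15 - 15 - 6 + 14| / √(9 + 9 + 9)
  = |-22| / √27
  = 22 / 5.196
  ≈ 4.234

4.234


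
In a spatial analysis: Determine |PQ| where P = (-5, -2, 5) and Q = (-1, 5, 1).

d = √[(x₂-x₁)² + (y₂-y₁)² + (z₂-z₁)²]
  = √[4² + 7² + (-4)²]
  = √[16 + 49 + 16]
  = √81
  ≈ 9

9


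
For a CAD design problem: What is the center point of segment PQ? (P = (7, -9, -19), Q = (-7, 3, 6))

M = ((x₁+x₂)/2, (y₁+y₂)/2, (z₁+z₂)/2)
  = ((7 - 7)/2, (-9 + 3)/2, (-19 + 6)/2)
  = (0/2, -6/2, -13/2)
  = (0, -3, -6.5)

(0, -3, -6.5)


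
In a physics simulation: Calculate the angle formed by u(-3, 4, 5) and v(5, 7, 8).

u·v = (-3)·5 + 4·7 + 5·8 = -15 + 28 + 40 = 53
|u| = √((-3)² + 4² + 5²) = √50 ≈ 7.071
|v| = √(5² + 7² + 8²) = √138 ≈ 11.75
cos θ = (u·v)/(|u||v|) = 53/(7.071·11.75) ≈ 0.638
θ = arccos(0.638) ≈ 50.35°

50.35°


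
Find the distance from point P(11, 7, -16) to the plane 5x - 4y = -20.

distance = |a·x₀ + b·y₀ + c·z₀ - d| / √(a² + b² + c²)
  = |5·11 + (-4)·7 + 0·(-16) - (-20)| / √(5² + (-4)² + 0²)
  = |55 - 28 + 0 + 20| / √(25 + 16 + 0)
  = |47| / √41
  = 47 / 6.403
  ≈ 7.34

7.34


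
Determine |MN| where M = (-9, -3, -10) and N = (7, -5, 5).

d = √[(x₂-x₁)² + (y₂-y₁)² + (z₂-z₁)²]
  = √[16² + (-2)² + 15²]
  = √[256 + 4 + 225]
  = √485
  ≈ 22.02

22.02


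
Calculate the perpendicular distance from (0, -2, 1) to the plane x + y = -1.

distance = |a·x₀ + b·y₀ + c·z₀ - d| / √(a² + b² + c²)
  = |1·0 + 1·(-2) + 0·1 - (-1)| / √(1² + 1² + 0²)
  = |0 - 2 + 0 + 1| / √(1 + 1 + 0)
  = |-1| / √2
  = 1 / 1.414
  ≈ 0.7071

0.7071


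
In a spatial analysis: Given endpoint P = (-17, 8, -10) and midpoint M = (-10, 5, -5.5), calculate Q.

Q = 2M - P
  = (2·(-10) - (-17), 2·5 - 8, 2·(-5.5) - (-10))
  = (-20 + 17, 10 - 8, -11 + 10)
  = (-3, 2, -1)

(-3, 2, -1)


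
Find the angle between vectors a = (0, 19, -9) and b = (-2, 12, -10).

a·b = 0·(-2) + 19·12 + (-9)·(-10) = 0 + 228 + 90 = 318
|a| = √(0² + 19² + (-9)²) = √442 ≈ 21.02
|b| = √((-2)² + 12² + (-10)²) = √248 ≈ 15.75
cos θ = (a·b)/(|a||b|) = 318/(21.02·15.75) ≈ 0.9605
θ = arccos(0.9605) ≈ 16.16°

16.16°


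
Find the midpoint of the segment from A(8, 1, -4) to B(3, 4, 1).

M = ((x₁+x₂)/2, (y₁+y₂)/2, (z₁+z₂)/2)
  = ((8 + 3)/2, (1 + 4)/2, (-4 + 1)/2)
  = (11/2, 5/2, -3/2)
  = (5.5, 2.5, -1.5)

(5.5, 2.5, -1.5)


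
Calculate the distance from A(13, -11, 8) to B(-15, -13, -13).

d = √[(x₂-x₁)² + (y₂-y₁)² + (z₂-z₁)²]
  = √[(-28)² + (-2)² + (-21)²]
  = √[784 + 4 + 441]
  = √1229
  ≈ 35.06

35.06


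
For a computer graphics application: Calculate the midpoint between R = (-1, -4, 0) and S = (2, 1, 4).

M = ((x₁+x₂)/2, (y₁+y₂)/2, (z₁+z₂)/2)
  = ((-1 + 2)/2, (-4 + 1)/2, (0 + 4)/2)
  = (1/2, -3/2, 4/2)
  = (0.5, -1.5, 2)

(0.5, -1.5, 2)


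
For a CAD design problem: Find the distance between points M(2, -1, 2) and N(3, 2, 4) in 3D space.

d = √[(x₂-x₁)² + (y₂-y₁)² + (z₂-z₁)²]
  = √[1² + 3² + 2²]
  = √[1 + 9 + 4]
  = √14
  ≈ 3.742

3.742


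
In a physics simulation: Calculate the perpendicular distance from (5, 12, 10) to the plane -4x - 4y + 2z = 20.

distance = |a·x₀ + b·y₀ + c·z₀ - d| / √(a² + b² + c²)
  = |(-4)·5 + (-4)·12 + 2·10 - 20| / √((-4)² + (-4)² + 2²)
  = |-20 - 48 + 20 - 20| / √(16 + 16 + 4)
  = |-68| / √36
  = 68 / 6
  ≈ 11.33

11.33


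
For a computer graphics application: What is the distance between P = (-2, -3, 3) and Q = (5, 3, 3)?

d = √[(x₂-x₁)² + (y₂-y₁)² + (z₂-z₁)²]
  = √[7² + 6² + 0²]
  = √[49 + 36 + 0]
  = √85
  ≈ 9.22

9.22


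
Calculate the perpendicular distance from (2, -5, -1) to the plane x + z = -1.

distance = |a·x₀ + b·y₀ + c·z₀ - d| / √(a² + b² + c²)
  = |1·2 + 0·(-5) + 1·(-1) - (-1)| / √(1² + 0² + 1²)
  = |2 + 0 - 1 + 1| / √(1 + 0 + 1)
  = |2| / √2
  = 2 / 1.414
  ≈ 1.414

1.414


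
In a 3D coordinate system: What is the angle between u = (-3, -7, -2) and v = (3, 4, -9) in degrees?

u·v = (-3)·3 + (-7)·4 + (-2)·(-9) = -9 - 28 + 18 = -19
|u| = √((-3)² + (-7)² + (-2)²) = √62 ≈ 7.874
|v| = √(3² + 4² + (-9)²) = √106 ≈ 10.3
cos θ = (u·v)/(|u||v|) = -19/(7.874·10.3) ≈ -0.2344
θ = arccos(-0.2344) ≈ 103.6°

103.6°


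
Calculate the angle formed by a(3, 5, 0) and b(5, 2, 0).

a·b = 3·5 + 5·2 + 0·0 = 15 + 10 + 0 = 25
|a| = √(3² + 5² + 0²) = √34 ≈ 5.831
|b| = √(5² + 2² + 0²) = √29 ≈ 5.385
cos θ = (a·b)/(|a||b|) = 25/(5.831·5.385) ≈ 0.7962
θ = arccos(0.7962) ≈ 37.23°

37.23°


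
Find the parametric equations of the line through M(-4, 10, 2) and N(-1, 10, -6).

Direction vector d = N - M = (-1 + 4, 10 - 10, -6 - 2) = (3, 0, -8)
Parametric form r = M + t·d:
x = -4 + 3t, y = 10, z = 2 - 8t

x = -4 + 3t, y = 10, z = 2 - 8t


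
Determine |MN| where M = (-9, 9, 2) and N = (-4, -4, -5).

d = √[(x₂-x₁)² + (y₂-y₁)² + (z₂-z₁)²]
  = √[5² + (-13)² + (-7)²]
  = √[25 + 169 + 49]
  = √243
  ≈ 15.59

15.59


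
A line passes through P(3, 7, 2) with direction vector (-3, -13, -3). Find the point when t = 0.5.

P(t) = P + t·d
  = (3 + (-3)·0.5, 7 + (-13)·0.5, 2 + (-3)·0.5)
  = (3 - 1.5, 7 - 6.5, 2 - 1.5)
  = (1.5, 0.5, 0.5)

(1.5, 0.5, 0.5)


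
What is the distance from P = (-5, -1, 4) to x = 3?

distance = |a·x₀ + b·y₀ + c·z₀ - d| / √(a² + b² + c²)
  = |1·(-5) + 0·(-1) + 0·4 - 3| / √(1² + 0² + 0²)
  = |-5 + 0 + 0 - 3| / √(1 + 0 + 0)
  = |-8| / √1
  = 8 / 1
  ≈ 8

8


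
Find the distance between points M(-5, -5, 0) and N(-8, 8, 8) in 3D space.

d = √[(x₂-x₁)² + (y₂-y₁)² + (z₂-z₁)²]
  = √[(-3)² + 13² + 8²]
  = √[9 + 169 + 64]
  = √242
  ≈ 15.56

15.56


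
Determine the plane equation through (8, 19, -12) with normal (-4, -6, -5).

The plane through P with normal n = (a, b, c) satisfies n·(r - P) = 0,
i.e. ax + by + cz = a·x₀ + b·y₀ + c·z₀.
d = (-4)·8 + (-6)·19 + (-5)·(-12)
  = -32 - 114 + 60
  = -86
Equation: -4x - 6y - 5z = -86

-4x - 6y - 5z = -86


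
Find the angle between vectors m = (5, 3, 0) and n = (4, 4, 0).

m·n = 5·4 + 3·4 + 0·0 = 20 + 12 + 0 = 32
|m| = √(5² + 3² + 0²) = √34 ≈ 5.831
|n| = √(4² + 4² + 0²) = √32 ≈ 5.657
cos θ = (m·n)/(|m||n|) = 32/(5.831·5.657) ≈ 0.9701
θ = arccos(0.9701) ≈ 14.04°

14.04°


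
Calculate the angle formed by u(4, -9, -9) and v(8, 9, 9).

u·v = 4·8 + (-9)·9 + (-9)·9 = 32 - 81 - 81 = -130
|u| = √(4² + (-9)² + (-9)²) = √178 ≈ 13.34
|v| = √(8² + 9² + 9²) = √226 ≈ 15.03
cos θ = (u·v)/(|u||v|) = -130/(13.34·15.03) ≈ -0.6482
θ = arccos(-0.6482) ≈ 130.4°

130.4°


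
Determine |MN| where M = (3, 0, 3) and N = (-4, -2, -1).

d = √[(x₂-x₁)² + (y₂-y₁)² + (z₂-z₁)²]
  = √[(-7)² + (-2)² + (-4)²]
  = √[49 + 4 + 16]
  = √69
  ≈ 8.307

8.307


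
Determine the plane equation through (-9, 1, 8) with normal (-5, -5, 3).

The plane through P with normal n = (a, b, c) satisfies n·(r - P) = 0,
i.e. ax + by + cz = a·x₀ + b·y₀ + c·z₀.
d = (-5)·(-9) + (-5)·1 + 3·8
  = 45 - 5 + 24
  = 64
Equation: -5x - 5y + 3z = 64

-5x - 5y + 3z = 64


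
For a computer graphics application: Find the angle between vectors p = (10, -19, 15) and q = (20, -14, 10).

p·q = 10·20 + (-19)·(-14) + 15·10 = 200 + 266 + 150 = 616
|p| = √(10² + (-19)² + 15²) = √686 ≈ 26.19
|q| = √(20² + (-14)² + 10²) = √696 ≈ 26.38
cos θ = (p·q)/(|p||q|) = 616/(26.19·26.38) ≈ 0.8915
θ = arccos(0.8915) ≈ 26.94°

26.94°


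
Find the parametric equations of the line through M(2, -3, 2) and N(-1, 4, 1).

Direction vector d = N - M = (-1 - 2, 4 + 3, 1 - 2) = (-3, 7, -1)
Parametric form r = M + t·d:
x = 2 - 3t, y = -3 + 7t, z = 2 - t

x = 2 - 3t, y = -3 + 7t, z = 2 - t


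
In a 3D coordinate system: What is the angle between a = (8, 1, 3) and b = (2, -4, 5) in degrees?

a·b = 8·2 + 1·(-4) + 3·5 = 16 - 4 + 15 = 27
|a| = √(8² + 1² + 3²) = √74 ≈ 8.602
|b| = √(2² + (-4)² + 5²) = √45 ≈ 6.708
cos θ = (a·b)/(|a||b|) = 27/(8.602·6.708) ≈ 0.4679
θ = arccos(0.4679) ≈ 62.1°

62.1°


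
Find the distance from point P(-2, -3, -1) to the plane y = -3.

distance = |a·x₀ + b·y₀ + c·z₀ - d| / √(a² + b² + c²)
  = |0·(-2) + 1·(-3) + 0·(-1) - (-3)| / √(0² + 1² + 0²)
  = |0 - 3 + 0 + 3| / √(0 + 1 + 0)
  = |0| / √1
  = 0 / 1
  ≈ 0

0


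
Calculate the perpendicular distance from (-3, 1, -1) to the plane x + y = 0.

distance = |a·x₀ + b·y₀ + c·z₀ - d| / √(a² + b² + c²)
  = |1·(-3) + 1·1 + 0·(-1) - 0| / √(1² + 1² + 0²)
  = |-3 + 1 + 0 + 0| / √(1 + 1 + 0)
  = |-2| / √2
  = 2 / 1.414
  ≈ 1.414

1.414


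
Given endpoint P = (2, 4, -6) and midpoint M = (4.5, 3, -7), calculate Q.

Q = 2M - P
  = (2·4.5 - 2, 2·3 - 4, 2·(-7) - (-6))
  = (9 - 2, 6 - 4, -14 + 6)
  = (7, 2, -8)

(7, 2, -8)


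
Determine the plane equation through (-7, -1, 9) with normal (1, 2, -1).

The plane through P with normal n = (a, b, c) satisfies n·(r - P) = 0,
i.e. ax + by + cz = a·x₀ + b·y₀ + c·z₀.
d = 1·(-7) + 2·(-1) + (-1)·9
  = -7 - 2 - 9
  = -18
Equation: x + 2y - z = -18

x + 2y - z = -18


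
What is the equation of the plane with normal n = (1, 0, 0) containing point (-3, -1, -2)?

The plane through P with normal n = (a, b, c) satisfies n·(r - P) = 0,
i.e. ax + by + cz = a·x₀ + b·y₀ + c·z₀.
d = 1·(-3) + 0·(-1) + 0·(-2)
  = -3 + 0 + 0
  = -3
Equation: x = -3

x = -3


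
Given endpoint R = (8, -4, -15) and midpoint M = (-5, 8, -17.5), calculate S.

S = 2M - R
  = (2·(-5) - 8, 2·8 - (-4), 2·(-17.5) - (-15))
  = (-10 - 8, 16 + 4, -35 + 15)
  = (-18, 20, -20)

(-18, 20, -20)


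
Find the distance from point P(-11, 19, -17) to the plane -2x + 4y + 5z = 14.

distance = |a·x₀ + b·y₀ + c·z₀ - d| / √(a² + b² + c²)
  = |(-2)·(-11) + 4·19 + 5·(-17) - 14| / √((-2)² + 4² + 5²)
  = |22 + 76 - 85 - 14| / √(4 + 16 + 25)
  = |-1| / √45
  = 1 / 6.708
  ≈ 0.1491

0.1491


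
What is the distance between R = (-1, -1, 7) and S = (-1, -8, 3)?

d = √[(x₂-x₁)² + (y₂-y₁)² + (z₂-z₁)²]
  = √[0² + (-7)² + (-4)²]
  = √[0 + 49 + 16]
  = √65
  ≈ 8.062

8.062


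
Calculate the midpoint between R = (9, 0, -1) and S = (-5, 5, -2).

M = ((x₁+x₂)/2, (y₁+y₂)/2, (z₁+z₂)/2)
  = ((9 - 5)/2, (0 + 5)/2, (-1 - 2)/2)
  = (4/2, 5/2, -3/2)
  = (2, 2.5, -1.5)

(2, 2.5, -1.5)


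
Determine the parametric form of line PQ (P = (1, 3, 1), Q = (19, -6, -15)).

Direction vector d = Q - P = (19 - 1, -6 - 3, -15 - 1) = (18, -9, -16)
Parametric form r = P + t·d:
x = 1 + 18t, y = 3 - 9t, z = 1 - 16t

x = 1 + 18t, y = 3 - 9t, z = 1 - 16t


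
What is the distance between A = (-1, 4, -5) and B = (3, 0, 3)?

d = √[(x₂-x₁)² + (y₂-y₁)² + (z₂-z₁)²]
  = √[4² + (-4)² + 8²]
  = √[16 + 16 + 64]
  = √96
  ≈ 9.798

9.798


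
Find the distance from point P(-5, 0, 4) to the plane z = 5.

distance = |a·x₀ + b·y₀ + c·z₀ - d| / √(a² + b² + c²)
  = |0·(-5) + 0·0 + 1·4 - 5| / √(0² + 0² + 1²)
  = |0 + 0 + 4 - 5| / √(0 + 0 + 1)
  = |-1| / √1
  = 1 / 1
  ≈ 1

1


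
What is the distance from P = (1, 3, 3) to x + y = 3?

distance = |a·x₀ + b·y₀ + c·z₀ - d| / √(a² + b² + c²)
  = |1·1 + 1·3 + 0·3 - 3| / √(1² + 1² + 0²)
  = |1 + 3 + 0 - 3| / √(1 + 1 + 0)
  = |1| / √2
  = 1 / 1.414
  ≈ 0.7071

0.7071


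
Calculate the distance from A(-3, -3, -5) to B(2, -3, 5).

d = √[(x₂-x₁)² + (y₂-y₁)² + (z₂-z₁)²]
  = √[5² + 0² + 10²]
  = √[25 + 0 + 100]
  = √125
  ≈ 11.18

11.18


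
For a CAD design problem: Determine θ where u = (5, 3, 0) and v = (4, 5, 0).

u·v = 5·4 + 3·5 + 0·0 = 20 + 15 + 0 = 35
|u| = √(5² + 3² + 0²) = √34 ≈ 5.831
|v| = √(4² + 5² + 0²) = √41 ≈ 6.403
cos θ = (u·v)/(|u||v|) = 35/(5.831·6.403) ≈ 0.9374
θ = arccos(0.9374) ≈ 20.38°

20.38°


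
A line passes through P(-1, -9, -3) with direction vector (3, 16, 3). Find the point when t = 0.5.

P(t) = P + t·d
  = (-1 + 3·0.5, -9 + 16·0.5, -3 + 3·0.5)
  = (-1 + 1.5, -9 + 8, -3 + 1.5)
  = (0.5, -1, -1.5)

(0.5, -1, -1.5)


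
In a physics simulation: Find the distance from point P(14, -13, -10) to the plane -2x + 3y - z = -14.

distance = |a·x₀ + b·y₀ + c·z₀ - d| / √(a² + b² + c²)
  = |(-2)·14 + 3·(-13) + (-1)·(-10) - (-14)| / √((-2)² + 3² + (-1)²)
  = |-28 - 39 + 10 + 14| / √(4 + 9 + 1)
  = |-43| / √14
  = 43 / 3.742
  ≈ 11.49

11.49


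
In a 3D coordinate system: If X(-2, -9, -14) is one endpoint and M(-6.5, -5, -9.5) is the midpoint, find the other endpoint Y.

Y = 2M - X
  = (2·(-6.5) - (-2), 2·(-5) - (-9), 2·(-9.5) - (-14))
  = (-13 + 2, -10 + 9, -19 + 14)
  = (-11, -1, -5)

(-11, -1, -5)


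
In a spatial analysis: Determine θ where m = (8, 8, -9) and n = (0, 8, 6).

m·n = 8·0 + 8·8 + (-9)·6 = 0 + 64 - 54 = 10
|m| = √(8² + 8² + (-9)²) = √209 ≈ 14.46
|n| = √(0² + 8² + 6²) = √100 ≈ 10
cos θ = (m·n)/(|m||n|) = 10/(14.46·10) ≈ 0.06917
θ = arccos(0.06917) ≈ 86.03°

86.03°


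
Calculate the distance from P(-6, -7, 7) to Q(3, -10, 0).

d = √[(x₂-x₁)² + (y₂-y₁)² + (z₂-z₁)²]
  = √[9² + (-3)² + (-7)²]
  = √[81 + 9 + 49]
  = √139
  ≈ 11.79

11.79


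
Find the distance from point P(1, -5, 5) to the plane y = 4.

distance = |a·x₀ + b·y₀ + c·z₀ - d| / √(a² + b² + c²)
  = |0·1 + 1·(-5) + 0·5 - 4| / √(0² + 1² + 0²)
  = |0 - 5 + 0 - 4| / √(0 + 1 + 0)
  = |-9| / √1
  = 9 / 1
  ≈ 9

9


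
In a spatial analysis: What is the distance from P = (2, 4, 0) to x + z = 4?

distance = |a·x₀ + b·y₀ + c·z₀ - d| / √(a² + b² + c²)
  = |1·2 + 0·4 + 1·0 - 4| / √(1² + 0² + 1²)
  = |2 + 0 + 0 - 4| / √(1 + 0 + 1)
  = |-2| / √2
  = 2 / 1.414
  ≈ 1.414

1.414


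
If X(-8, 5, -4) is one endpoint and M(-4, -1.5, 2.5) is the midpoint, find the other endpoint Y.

Y = 2M - X
  = (2·(-4) - (-8), 2·(-1.5) - 5, 2·2.5 - (-4))
  = (-8 + 8, -3 - 5, 5 + 4)
  = (0, -8, 9)

(0, -8, 9)


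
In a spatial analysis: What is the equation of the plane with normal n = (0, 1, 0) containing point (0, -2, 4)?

The plane through P with normal n = (a, b, c) satisfies n·(r - P) = 0,
i.e. ax + by + cz = a·x₀ + b·y₀ + c·z₀.
d = 0·0 + 1·(-2) + 0·4
  = 0 - 2 + 0
  = -2
Equation: y = -2

y = -2


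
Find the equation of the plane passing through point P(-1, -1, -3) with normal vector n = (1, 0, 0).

The plane through P with normal n = (a, b, c) satisfies n·(r - P) = 0,
i.e. ax + by + cz = a·x₀ + b·y₀ + c·z₀.
d = 1·(-1) + 0·(-1) + 0·(-3)
  = -1 + 0 + 0
  = -1
Equation: x = -1

x = -1


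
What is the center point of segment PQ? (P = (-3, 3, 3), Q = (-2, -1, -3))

M = ((x₁+x₂)/2, (y₁+y₂)/2, (z₁+z₂)/2)
  = ((-3 - 2)/2, (3 - 1)/2, (3 - 3)/2)
  = (-5/2, 2/2, 0/2)
  = (-2.5, 1, 0)

(-2.5, 1, 0)


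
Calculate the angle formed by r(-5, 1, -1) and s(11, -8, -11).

r·s = (-5)·11 + 1·(-8) + (-1)·(-11) = -55 - 8 + 11 = -52
|r| = √((-5)² + 1² + (-1)²) = √27 ≈ 5.196
|s| = √(11² + (-8)² + (-11)²) = √306 ≈ 17.49
cos θ = (r·s)/(|r||s|) = -52/(5.196·17.49) ≈ -0.5721
θ = arccos(-0.5721) ≈ 124.9°

124.9°


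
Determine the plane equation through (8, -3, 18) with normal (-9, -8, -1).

The plane through P with normal n = (a, b, c) satisfies n·(r - P) = 0,
i.e. ax + by + cz = a·x₀ + b·y₀ + c·z₀.
d = (-9)·8 + (-8)·(-3) + (-1)·18
  = -72 + 24 - 18
  = -66
Equation: -9x - 8y - z = -66

-9x - 8y - z = -66


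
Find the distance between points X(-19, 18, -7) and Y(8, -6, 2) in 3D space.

d = √[(x₂-x₁)² + (y₂-y₁)² + (z₂-z₁)²]
  = √[27² + (-24)² + 9²]
  = √[729 + 576 + 81]
  = √1386
  ≈ 37.23

37.23


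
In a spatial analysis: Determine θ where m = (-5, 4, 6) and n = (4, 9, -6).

m·n = (-5)·4 + 4·9 + 6·(-6) = -20 + 36 - 36 = -20
|m| = √((-5)² + 4² + 6²) = √77 ≈ 8.775
|n| = √(4² + 9² + (-6)²) = √133 ≈ 11.53
cos θ = (m·n)/(|m||n|) = -20/(8.775·11.53) ≈ -0.1976
θ = arccos(-0.1976) ≈ 101.4°

101.4°


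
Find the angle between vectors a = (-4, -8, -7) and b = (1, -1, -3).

a·b = (-4)·1 + (-8)·(-1) + (-7)·(-3) = -4 + 8 + 21 = 25
|a| = √((-4)² + (-8)² + (-7)²) = √129 ≈ 11.36
|b| = √(1² + (-1)² + (-3)²) = √11 ≈ 3.317
cos θ = (a·b)/(|a||b|) = 25/(11.36·3.317) ≈ 0.6637
θ = arccos(0.6637) ≈ 48.42°

48.42°


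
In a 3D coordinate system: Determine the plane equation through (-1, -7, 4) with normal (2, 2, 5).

The plane through P with normal n = (a, b, c) satisfies n·(r - P) = 0,
i.e. ax + by + cz = a·x₀ + b·y₀ + c·z₀.
d = 2·(-1) + 2·(-7) + 5·4
  = -2 - 14 + 20
  = 4
Equation: 2x + 2y + 5z = 4

2x + 2y + 5z = 4


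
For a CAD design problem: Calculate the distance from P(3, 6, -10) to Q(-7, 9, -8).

d = √[(x₂-x₁)² + (y₂-y₁)² + (z₂-z₁)²]
  = √[(-10)² + 3² + 2²]
  = √[100 + 9 + 4]
  = √113
  ≈ 10.63

10.63


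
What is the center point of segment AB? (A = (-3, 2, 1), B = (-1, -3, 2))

M = ((x₁+x₂)/2, (y₁+y₂)/2, (z₁+z₂)/2)
  = ((-3 - 1)/2, (2 - 3)/2, (1 + 2)/2)
  = (-4/2, -1/2, 3/2)
  = (-2, -0.5, 1.5)

(-2, -0.5, 1.5)


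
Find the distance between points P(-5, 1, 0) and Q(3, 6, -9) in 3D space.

d = √[(x₂-x₁)² + (y₂-y₁)² + (z₂-z₁)²]
  = √[8² + 5² + (-9)²]
  = √[64 + 25 + 81]
  = √170
  ≈ 13.04

13.04


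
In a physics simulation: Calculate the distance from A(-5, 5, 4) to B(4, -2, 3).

d = √[(x₂-x₁)² + (y₂-y₁)² + (z₂-z₁)²]
  = √[9² + (-7)² + (-1)²]
  = √[81 + 49 + 1]
  = √131
  ≈ 11.45

11.45


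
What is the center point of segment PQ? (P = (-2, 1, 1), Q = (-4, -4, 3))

M = ((x₁+x₂)/2, (y₁+y₂)/2, (z₁+z₂)/2)
  = ((-2 - 4)/2, (1 - 4)/2, (1 + 3)/2)
  = (-6/2, -3/2, 4/2)
  = (-3, -1.5, 2)

(-3, -1.5, 2)


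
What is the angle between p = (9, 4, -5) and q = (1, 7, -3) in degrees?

p·q = 9·1 + 4·7 + (-5)·(-3) = 9 + 28 + 15 = 52
|p| = √(9² + 4² + (-5)²) = √122 ≈ 11.05
|q| = √(1² + 7² + (-3)²) = √59 ≈ 7.681
cos θ = (p·q)/(|p||q|) = 52/(11.05·7.681) ≈ 0.6129
θ = arccos(0.6129) ≈ 52.2°

52.2°


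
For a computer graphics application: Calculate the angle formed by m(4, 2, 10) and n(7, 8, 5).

m·n = 4·7 + 2·8 + 10·5 = 28 + 16 + 50 = 94
|m| = √(4² + 2² + 10²) = √120 ≈ 10.95
|n| = √(7² + 8² + 5²) = √138 ≈ 11.75
cos θ = (m·n)/(|m||n|) = 94/(10.95·11.75) ≈ 0.7305
θ = arccos(0.7305) ≈ 43.07°

43.07°


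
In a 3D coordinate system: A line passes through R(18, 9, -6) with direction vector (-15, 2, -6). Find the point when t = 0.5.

P(t) = R + t·d
  = (18 + (-15)·0.5, 9 + 2·0.5, -6 + (-6)·0.5)
  = (18 - 7.5, 9 + 1, -6 - 3)
  = (10.5, 10, -9)

(10.5, 10, -9)


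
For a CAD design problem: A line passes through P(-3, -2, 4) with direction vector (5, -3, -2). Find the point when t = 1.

P(t) = P + t·d
  = (-3 + 5·1, -2 + (-3)·1, 4 + (-2)·1)
  = (-3 + 5, -2 - 3, 4 - 2)
  = (2, -5, 2)

(2, -5, 2)


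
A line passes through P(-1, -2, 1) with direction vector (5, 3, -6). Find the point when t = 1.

P(t) = P + t·d
  = (-1 + 5·1, -2 + 3·1, 1 + (-6)·1)
  = (-1 + 5, -2 + 3, 1 - 6)
  = (4, 1, -5)

(4, 1, -5)


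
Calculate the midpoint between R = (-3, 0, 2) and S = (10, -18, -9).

M = ((x₁+x₂)/2, (y₁+y₂)/2, (z₁+z₂)/2)
  = ((-3 + 10)/2, (0 - 18)/2, (2 - 9)/2)
  = (7/2, -18/2, -7/2)
  = (3.5, -9, -3.5)

(3.5, -9, -3.5)


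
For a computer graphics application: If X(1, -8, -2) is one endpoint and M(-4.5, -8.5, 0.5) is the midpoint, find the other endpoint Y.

Y = 2M - X
  = (2·(-4.5) - 1, 2·(-8.5) - (-8), 2·0.5 - (-2))
  = (-9 - 1, -17 + 8, 1 + 2)
  = (-10, -9, 3)

(-10, -9, 3)


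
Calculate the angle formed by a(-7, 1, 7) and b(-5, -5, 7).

a·b = (-7)·(-5) + 1·(-5) + 7·7 = 35 - 5 + 49 = 79
|a| = √((-7)² + 1² + 7²) = √99 ≈ 9.95
|b| = √((-5)² + (-5)² + 7²) = √99 ≈ 9.95
cos θ = (a·b)/(|a||b|) = 79/(9.95·9.95) ≈ 0.798
θ = arccos(0.798) ≈ 37.06°

37.06°


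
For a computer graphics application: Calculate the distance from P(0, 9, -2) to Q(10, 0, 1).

d = √[(x₂-x₁)² + (y₂-y₁)² + (z₂-z₁)²]
  = √[10² + (-9)² + 3²]
  = √[100 + 81 + 9]
  = √190
  ≈ 13.78

13.78


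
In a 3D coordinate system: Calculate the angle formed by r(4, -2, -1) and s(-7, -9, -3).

r·s = 4·(-7) + (-2)·(-9) + (-1)·(-3) = -28 + 18 + 3 = -7
|r| = √(4² + (-2)² + (-1)²) = √21 ≈ 4.583
|s| = √((-7)² + (-9)² + (-3)²) = √139 ≈ 11.79
cos θ = (r·s)/(|r||s|) = -7/(4.583·11.79) ≈ -0.1296
θ = arccos(-0.1296) ≈ 97.44°

97.44°


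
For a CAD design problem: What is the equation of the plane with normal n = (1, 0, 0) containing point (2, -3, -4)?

The plane through P with normal n = (a, b, c) satisfies n·(r - P) = 0,
i.e. ax + by + cz = a·x₀ + b·y₀ + c·z₀.
d = 1·2 + 0·(-3) + 0·(-4)
  = 2 + 0 + 0
  = 2
Equation: x = 2

x = 2


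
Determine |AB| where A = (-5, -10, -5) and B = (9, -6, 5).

d = √[(x₂-x₁)² + (y₂-y₁)² + (z₂-z₁)²]
  = √[14² + 4² + 10²]
  = √[196 + 16 + 100]
  = √312
  ≈ 17.66

17.66


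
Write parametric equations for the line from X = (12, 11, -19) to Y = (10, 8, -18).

Direction vector d = Y - X = (10 - 12, 8 - 11, -18 + 19) = (-2, -3, 1)
Parametric form r = X + t·d:
x = 12 - 2t, y = 11 - 3t, z = -19 + t

x = 12 - 2t, y = 11 - 3t, z = -19 + t


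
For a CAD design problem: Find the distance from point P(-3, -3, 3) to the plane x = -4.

distance = |a·x₀ + b·y₀ + c·z₀ - d| / √(a² + b² + c²)
  = |1·(-3) + 0·(-3) + 0·3 - (-4)| / √(1² + 0² + 0²)
  = |-3 + 0 + 0 + 4| / √(1 + 0 + 0)
  = |1| / √1
  = 1 / 1
  ≈ 1

1


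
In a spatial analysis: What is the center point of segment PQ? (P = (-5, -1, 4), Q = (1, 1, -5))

M = ((x₁+x₂)/2, (y₁+y₂)/2, (z₁+z₂)/2)
  = ((-5 + 1)/2, (-1 + 1)/2, (4 - 5)/2)
  = (-4/2, 0/2, -1/2)
  = (-2, 0, -0.5)

(-2, 0, -0.5)


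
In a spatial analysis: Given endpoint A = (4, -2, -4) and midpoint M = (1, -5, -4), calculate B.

B = 2M - A
  = (2·1 - 4, 2·(-5) - (-2), 2·(-4) - (-4))
  = (2 - 4, -10 + 2, -8 + 4)
  = (-2, -8, -4)

(-2, -8, -4)


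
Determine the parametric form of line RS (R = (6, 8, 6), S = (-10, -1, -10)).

Direction vector d = S - R = (-10 - 6, -1 - 8, -10 - 6) = (-16, -9, -16)
Parametric form r = R + t·d:
x = 6 - 16t, y = 8 - 9t, z = 6 - 16t

x = 6 - 16t, y = 8 - 9t, z = 6 - 16t


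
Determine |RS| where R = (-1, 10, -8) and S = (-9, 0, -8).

d = √[(x₂-x₁)² + (y₂-y₁)² + (z₂-z₁)²]
  = √[(-8)² + (-10)² + 0²]
  = √[64 + 100 + 0]
  = √164
  ≈ 12.81

12.81


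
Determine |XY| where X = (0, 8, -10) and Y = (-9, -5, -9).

d = √[(x₂-x₁)² + (y₂-y₁)² + (z₂-z₁)²]
  = √[(-9)² + (-13)² + 1²]
  = √[81 + 169 + 1]
  = √251
  ≈ 15.84

15.84


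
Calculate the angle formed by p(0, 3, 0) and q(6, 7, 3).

p·q = 0·6 + 3·7 + 0·3 = 0 + 21 + 0 = 21
|p| = √(0² + 3² + 0²) = √9 ≈ 3
|q| = √(6² + 7² + 3²) = √94 ≈ 9.695
cos θ = (p·q)/(|p||q|) = 21/(3·9.695) ≈ 0.722
θ = arccos(0.722) ≈ 43.78°

43.78°


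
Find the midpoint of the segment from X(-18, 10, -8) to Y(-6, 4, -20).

M = ((x₁+x₂)/2, (y₁+y₂)/2, (z₁+z₂)/2)
  = ((-18 - 6)/2, (10 + 4)/2, (-8 - 20)/2)
  = (-24/2, 14/2, -28/2)
  = (-12, 7, -14)

(-12, 7, -14)


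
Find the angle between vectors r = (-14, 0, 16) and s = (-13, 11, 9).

r·s = (-14)·(-13) + 0·11 + 16·9 = 182 + 0 + 144 = 326
|r| = √((-14)² + 0² + 16²) = √452 ≈ 21.26
|s| = √((-13)² + 11² + 9²) = √371 ≈ 19.26
cos θ = (r·s)/(|r||s|) = 326/(21.26·19.26) ≈ 0.7961
θ = arccos(0.7961) ≈ 37.24°

37.24°


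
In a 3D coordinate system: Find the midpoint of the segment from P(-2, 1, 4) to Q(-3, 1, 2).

M = ((x₁+x₂)/2, (y₁+y₂)/2, (z₁+z₂)/2)
  = ((-2 - 3)/2, (1 + 1)/2, (4 + 2)/2)
  = (-5/2, 2/2, 6/2)
  = (-2.5, 1, 3)

(-2.5, 1, 3)


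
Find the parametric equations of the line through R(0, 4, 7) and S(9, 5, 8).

Direction vector d = S - R = (9 + 0, 5 - 4, 8 - 7) = (9, 1, 1)
Parametric form r = R + t·d:
x = 0 + 9t, y = 4 + t, z = 7 + t

x = 0 + 9t, y = 4 + t, z = 7 + t


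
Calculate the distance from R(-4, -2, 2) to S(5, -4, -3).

d = √[(x₂-x₁)² + (y₂-y₁)² + (z₂-z₁)²]
  = √[9² + (-2)² + (-5)²]
  = √[81 + 4 + 25]
  = √110
  ≈ 10.49

10.49


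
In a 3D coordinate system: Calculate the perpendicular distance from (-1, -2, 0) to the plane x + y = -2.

distance = |a·x₀ + b·y₀ + c·z₀ - d| / √(a² + b² + c²)
  = |1·(-1) + 1·(-2) + 0·0 - (-2)| / √(1² + 1² + 0²)
  = |-1 - 2 + 0 + 2| / √(1 + 1 + 0)
  = |-1| / √2
  = 1 / 1.414
  ≈ 0.7071

0.7071


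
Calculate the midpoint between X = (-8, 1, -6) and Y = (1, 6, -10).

M = ((x₁+x₂)/2, (y₁+y₂)/2, (z₁+z₂)/2)
  = ((-8 + 1)/2, (1 + 6)/2, (-6 - 10)/2)
  = (-7/2, 7/2, -16/2)
  = (-3.5, 3.5, -8)

(-3.5, 3.5, -8)


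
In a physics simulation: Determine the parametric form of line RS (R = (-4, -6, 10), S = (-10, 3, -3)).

Direction vector d = S - R = (-10 + 4, 3 + 6, -3 - 10) = (-6, 9, -13)
Parametric form r = R + t·d:
x = -4 - 6t, y = -6 + 9t, z = 10 - 13t

x = -4 - 6t, y = -6 + 9t, z = 10 - 13t


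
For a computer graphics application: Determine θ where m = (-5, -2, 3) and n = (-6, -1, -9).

m·n = (-5)·(-6) + (-2)·(-1) + 3·(-9) = 30 + 2 - 27 = 5
|m| = √((-5)² + (-2)² + 3²) = √38 ≈ 6.164
|n| = √((-6)² + (-1)² + (-9)²) = √118 ≈ 10.86
cos θ = (m·n)/(|m||n|) = 5/(6.164·10.86) ≈ 0.07467
θ = arccos(0.07467) ≈ 85.72°

85.72°


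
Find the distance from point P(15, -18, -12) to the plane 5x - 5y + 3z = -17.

distance = |a·x₀ + b·y₀ + c·z₀ - d| / √(a² + b² + c²)
  = |5·15 + (-5)·(-18) + 3·(-12) - (-17)| / √(5² + (-5)² + 3²)
  = |75 + 90 - 36 + 17| / √(25 + 25 + 9)
  = |146| / √59
  = 146 / 7.681
  ≈ 19.01

19.01


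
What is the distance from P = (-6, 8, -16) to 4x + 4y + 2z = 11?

distance = |a·x₀ + b·y₀ + c·z₀ - d| / √(a² + b² + c²)
  = |4·(-6) + 4·8 + 2·(-16) - 11| / √(4² + 4² + 2²)
  = |-24 + 32 - 32 - 11| / √(16 + 16 + 4)
  = |-35| / √36
  = 35 / 6
  ≈ 5.833

5.833


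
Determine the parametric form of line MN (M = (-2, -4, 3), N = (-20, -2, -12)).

Direction vector d = N - M = (-20 + 2, -2 + 4, -12 - 3) = (-18, 2, -15)
Parametric form r = M + t·d:
x = -2 - 18t, y = -4 + 2t, z = 3 - 15t

x = -2 - 18t, y = -4 + 2t, z = 3 - 15t


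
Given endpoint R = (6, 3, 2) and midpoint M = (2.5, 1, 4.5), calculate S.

S = 2M - R
  = (2·2.5 - 6, 2·1 - 3, 2·4.5 - 2)
  = (5 - 6, 2 - 3, 9 - 2)
  = (-1, -1, 7)

(-1, -1, 7)


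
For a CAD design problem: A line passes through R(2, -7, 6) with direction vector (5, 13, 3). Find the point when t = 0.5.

P(t) = R + t·d
  = (2 + 5·0.5, -7 + 13·0.5, 6 + 3·0.5)
  = (2 + 2.5, -7 + 6.5, 6 + 1.5)
  = (4.5, -0.5, 7.5)

(4.5, -0.5, 7.5)


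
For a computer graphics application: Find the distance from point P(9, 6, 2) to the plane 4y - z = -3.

distance = |a·x₀ + b·y₀ + c·z₀ - d| / √(a² + b² + c²)
  = |0·9 + 4·6 + (-1)·2 - (-3)| / √(0² + 4² + (-1)²)
  = |0 + 24 - 2 + 3| / √(0 + 16 + 1)
  = |25| / √17
  = 25 / 4.123
  ≈ 6.063

6.063


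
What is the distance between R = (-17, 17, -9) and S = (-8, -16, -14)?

d = √[(x₂-x₁)² + (y₂-y₁)² + (z₂-z₁)²]
  = √[9² + (-33)² + (-5)²]
  = √[81 + 1089 + 25]
  = √1195
  ≈ 34.57

34.57


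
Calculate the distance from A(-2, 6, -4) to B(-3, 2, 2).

d = √[(x₂-x₁)² + (y₂-y₁)² + (z₂-z₁)²]
  = √[(-1)² + (-4)² + 6²]
  = √[1 + 16 + 36]
  = √53
  ≈ 7.28

7.28


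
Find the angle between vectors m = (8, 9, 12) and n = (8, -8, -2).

m·n = 8·8 + 9·(-8) + 12·(-2) = 64 - 72 - 24 = -32
|m| = √(8² + 9² + 12²) = √289 ≈ 17
|n| = √(8² + (-8)² + (-2)²) = √132 ≈ 11.49
cos θ = (m·n)/(|m||n|) = -32/(17·11.49) ≈ -0.1638
θ = arccos(-0.1638) ≈ 99.43°

99.43°
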